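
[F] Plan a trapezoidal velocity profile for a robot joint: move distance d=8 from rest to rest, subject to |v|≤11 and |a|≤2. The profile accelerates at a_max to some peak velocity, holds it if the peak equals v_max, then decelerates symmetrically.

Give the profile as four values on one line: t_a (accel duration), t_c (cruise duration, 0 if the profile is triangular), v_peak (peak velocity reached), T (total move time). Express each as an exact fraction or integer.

t_a=2 t_c=0 v_peak=4 T=4

(v_max)²/a_max = 11²/2 = 121/2
8 < 121/2 so t_c = 0
v_peak = √(8·2) = √16 = 4
t_a = 4/2 = 2; t_c = 0
T = 2·2 = 4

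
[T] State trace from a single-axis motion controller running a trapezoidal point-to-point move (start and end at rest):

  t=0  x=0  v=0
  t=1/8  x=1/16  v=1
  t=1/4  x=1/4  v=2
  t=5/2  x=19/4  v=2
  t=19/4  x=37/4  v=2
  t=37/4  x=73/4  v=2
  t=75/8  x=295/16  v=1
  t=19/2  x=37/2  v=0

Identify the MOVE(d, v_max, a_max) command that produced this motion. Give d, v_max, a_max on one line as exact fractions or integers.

d=37/2 v_max=2 a_max=8

final state: t=19/2, x=37/2, v=0 → d = 37/2
a_max = (1−0)/(1/8−0) = 8
max v = 2 over t∈[1/4,37/4] → v_max = 2
check: 2·(1/4+9) = 37/2 ✓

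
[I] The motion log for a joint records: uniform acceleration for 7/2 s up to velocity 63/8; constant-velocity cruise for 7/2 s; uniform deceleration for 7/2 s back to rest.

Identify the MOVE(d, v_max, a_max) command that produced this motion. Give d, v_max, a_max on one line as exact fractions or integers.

d=441/8 v_max=63/8 a_max=9/4

a_max = (63/8)/(7/2) = 9/4
d_a = ½·63/8·7/2 = 441/32; d_c = 63/8·7/2 = 441/16
d = 2·441/32 + 441/16 = 441/8
t_c = 7/2 > 0 so v_max = 63/8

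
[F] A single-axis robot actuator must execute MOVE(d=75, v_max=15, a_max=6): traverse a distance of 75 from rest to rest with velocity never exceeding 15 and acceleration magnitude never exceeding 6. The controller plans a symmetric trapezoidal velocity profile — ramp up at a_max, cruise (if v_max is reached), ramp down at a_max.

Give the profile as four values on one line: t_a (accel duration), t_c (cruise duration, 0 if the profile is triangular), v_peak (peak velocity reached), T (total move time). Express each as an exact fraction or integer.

(v_max)²/a_max = 15²/6 = 75/2
75 ≥ 75/2 so v_max reached
t_a = 15/6 = 5/2; v_peak = 15
d_cruise = 75 − 75/2 = 75/2; t_c = (75/2)/15 = 5/2
T = 2·5/2 + 5/2 = 15/2

t_a=5/2 t_c=5/2 v_peak=15 T=15/2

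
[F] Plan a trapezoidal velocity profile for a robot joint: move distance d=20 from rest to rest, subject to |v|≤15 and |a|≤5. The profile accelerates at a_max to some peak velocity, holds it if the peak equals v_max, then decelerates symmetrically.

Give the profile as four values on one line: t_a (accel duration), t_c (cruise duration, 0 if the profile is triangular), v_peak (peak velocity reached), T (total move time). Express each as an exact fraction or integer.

t_a=2 t_c=0 v_peak=10 T=4

v_max²/a_max = 15²/5 = 45
20 < 45 ⇒ no cruise
v_peak = √(20·5) = √100 = 10
t_a = 10/5 = 2; t_c = 0
T = 2·2 = 4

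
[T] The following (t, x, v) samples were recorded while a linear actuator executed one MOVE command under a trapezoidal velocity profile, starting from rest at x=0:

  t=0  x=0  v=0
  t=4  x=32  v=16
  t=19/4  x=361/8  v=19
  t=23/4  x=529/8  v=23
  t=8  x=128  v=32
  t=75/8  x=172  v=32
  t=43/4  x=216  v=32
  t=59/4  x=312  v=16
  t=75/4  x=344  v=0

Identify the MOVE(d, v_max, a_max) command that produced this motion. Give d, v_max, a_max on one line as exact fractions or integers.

d=344 v_max=32 a_max=4

final state: t=75/4, x=344, v=0 → d = 344
a_max = (16−0)/(4−0) = 4
max v = 32 over t∈[8,43/4] → v_max = 32
check: 32·(8+11/4) = 344 ✓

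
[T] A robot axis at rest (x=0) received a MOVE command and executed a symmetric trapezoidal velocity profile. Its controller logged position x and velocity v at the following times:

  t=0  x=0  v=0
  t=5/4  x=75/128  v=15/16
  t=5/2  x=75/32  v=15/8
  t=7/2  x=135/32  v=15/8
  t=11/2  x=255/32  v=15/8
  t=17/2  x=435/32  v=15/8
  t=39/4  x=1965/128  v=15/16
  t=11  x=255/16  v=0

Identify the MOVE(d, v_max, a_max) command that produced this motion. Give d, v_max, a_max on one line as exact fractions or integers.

final state: t=11, x=255/16, v=0 → d = 255/16
a_max = (15/16−0)/(5/4−0) = 3/4
max v = 15/8 over t∈[5/2,17/2] → v_max = 15/8
check: 15/8·(5/2+6) = 255/16 ✓

d=255/16 v_max=15/8 a_max=3/4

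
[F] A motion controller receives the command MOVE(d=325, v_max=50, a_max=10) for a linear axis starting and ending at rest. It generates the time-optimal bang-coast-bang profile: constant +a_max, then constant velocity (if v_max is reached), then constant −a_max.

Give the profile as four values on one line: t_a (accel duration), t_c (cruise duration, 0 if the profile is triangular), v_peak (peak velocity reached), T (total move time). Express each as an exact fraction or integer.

t_a=5 t_c=3/2 v_peak=50 T=23/2

(v_max)²/a_max = 50²/10 = 250
325 ≥ 250 ⇒ cruise phase
t_a = 50/10 = 5; v_peak = 50
d_cruise = 325 − 250 = 75; t_c = 75/50 = 3/2
T = 2·5 + 3/2 = 23/2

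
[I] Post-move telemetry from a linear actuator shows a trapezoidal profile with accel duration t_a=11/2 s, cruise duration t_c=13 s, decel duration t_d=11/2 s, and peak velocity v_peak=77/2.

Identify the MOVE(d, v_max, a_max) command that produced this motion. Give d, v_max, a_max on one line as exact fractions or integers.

d=2849/4 v_max=77/2 a_max=7

a_max = (77/2)/(11/2) = 7
d_a = ½·77/2·11/2 = 847/8; d_c = 77/2·13 = 1001/2
d = 2·847/8 + 1001/2 = 2849/4
t_c = 13 > 0 ⇒ limit active, v_max = 77/2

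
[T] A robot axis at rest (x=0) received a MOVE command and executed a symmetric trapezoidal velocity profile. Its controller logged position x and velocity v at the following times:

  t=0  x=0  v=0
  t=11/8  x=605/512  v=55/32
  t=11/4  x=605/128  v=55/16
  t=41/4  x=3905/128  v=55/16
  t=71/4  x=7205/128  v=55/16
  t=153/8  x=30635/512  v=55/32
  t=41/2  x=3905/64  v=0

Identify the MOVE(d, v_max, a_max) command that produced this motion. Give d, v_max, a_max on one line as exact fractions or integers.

d=3905/64 v_max=55/16 a_max=5/4

final state: t=41/2, x=3905/64, v=0 → d = 3905/64
a_max = (55/32−0)/(11/8−0) = 5/4
max v = 55/16 over t∈[11/4,71/4] → v_max = 55/16
check: 55/16·(11/4+15) = 3905/64 ✓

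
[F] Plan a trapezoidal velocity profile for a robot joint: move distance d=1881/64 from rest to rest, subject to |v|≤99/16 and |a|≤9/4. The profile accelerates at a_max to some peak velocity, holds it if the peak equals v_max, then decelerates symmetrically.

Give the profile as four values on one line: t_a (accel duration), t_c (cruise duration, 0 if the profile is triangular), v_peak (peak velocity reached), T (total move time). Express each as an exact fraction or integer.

t_a=11/4 t_c=2 v_peak=99/16 T=15/2

v_max²/a_max = (99/16)²/(9/4) = 1089/64
1881/64 ≥ 1089/64 ⇒ cruise phase
t_a = (99/16)/(9/4) = 11/4; v_peak = 99/16
d_cruise = 1881/64 − 1089/64 = 99/8; t_c = (99/8)/(99/16) = 2
T = 2·11/4 + 2 = 15/2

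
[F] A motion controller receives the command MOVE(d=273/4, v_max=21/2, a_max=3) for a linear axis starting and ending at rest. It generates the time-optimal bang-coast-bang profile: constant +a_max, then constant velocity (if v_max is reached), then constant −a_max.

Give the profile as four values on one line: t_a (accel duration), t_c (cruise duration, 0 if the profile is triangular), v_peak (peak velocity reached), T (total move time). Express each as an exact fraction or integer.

t_a=7/2 t_c=3 v_peak=21/2 T=10

(v_max)²/a_max = (21/2)²/3 = 147/4
273/4 ≥ 147/4 so v_max reached
t_a = (21/2)/3 = 7/2; v_peak = 21/2
d_cruise = 273/4 − 147/4 = 63/2; t_c = (63/2)/(21/2) = 3
T = 2·7/2 + 3 = 10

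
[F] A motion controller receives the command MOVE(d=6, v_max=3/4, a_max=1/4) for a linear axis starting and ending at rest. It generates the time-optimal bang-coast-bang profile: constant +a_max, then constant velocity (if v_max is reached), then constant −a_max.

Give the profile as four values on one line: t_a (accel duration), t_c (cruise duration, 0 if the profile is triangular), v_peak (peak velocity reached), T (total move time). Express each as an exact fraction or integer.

vₘ²/aₘ = (3/4)²/(1/4) = 9/4
6 ≥ 9/4 → trapezoidal
t_a = (3/4)/(1/4) = 3; v_peak = 3/4
d_cruise = 6 − 9/4 = 15/4; t_c = (15/4)/(3/4) = 5
T = 2·3 + 5 = 11

t_a=3 t_c=5 v_peak=3/4 T=11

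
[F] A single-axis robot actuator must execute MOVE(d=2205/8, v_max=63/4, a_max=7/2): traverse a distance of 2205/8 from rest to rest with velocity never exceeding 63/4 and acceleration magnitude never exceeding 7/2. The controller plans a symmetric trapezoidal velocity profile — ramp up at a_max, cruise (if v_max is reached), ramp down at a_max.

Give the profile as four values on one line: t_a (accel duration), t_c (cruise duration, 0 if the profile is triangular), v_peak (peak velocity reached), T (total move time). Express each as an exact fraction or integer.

(v_max)²/a_max = (63/4)²/(7/2) = 567/8
2205/8 ≥ 567/8 ⇒ cruise phase
t_a = (63/4)/(7/2) = 9/2; v_peak = 63/4
d_cruise = 2205/8 − 567/8 = 819/4; t_c = (819/4)/(63/4) = 13
T = 2·9/2 + 13 = 22

t_a=9/2 t_c=13 v_peak=63/4 T=22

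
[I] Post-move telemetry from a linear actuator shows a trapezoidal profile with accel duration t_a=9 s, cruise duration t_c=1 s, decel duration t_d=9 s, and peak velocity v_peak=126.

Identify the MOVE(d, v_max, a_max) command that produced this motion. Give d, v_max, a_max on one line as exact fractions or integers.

d=1260 v_max=126 a_max=14

a_max = 126/9 = 14
d_a = ½·126·9 = 567; d_c = 126·1 = 126
d = 2·567 + 126 = 1260
t_c = 1 > 0 ⇒ limit active, v_max = 126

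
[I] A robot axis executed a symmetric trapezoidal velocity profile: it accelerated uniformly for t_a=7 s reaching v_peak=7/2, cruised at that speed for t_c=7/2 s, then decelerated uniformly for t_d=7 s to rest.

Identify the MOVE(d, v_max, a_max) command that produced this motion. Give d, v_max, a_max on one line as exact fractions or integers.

d=147/4 v_max=7/2 a_max=1/2

a_max = (7/2)/7 = 1/2
d_a = ½·7/2·7 = 49/4; d_c = 7/2·7/2 = 49/4
d = 2·49/4 + 49/4 = 147/4
t_c = 7/2 > 0 ⇒ limit active, v_max = 7/2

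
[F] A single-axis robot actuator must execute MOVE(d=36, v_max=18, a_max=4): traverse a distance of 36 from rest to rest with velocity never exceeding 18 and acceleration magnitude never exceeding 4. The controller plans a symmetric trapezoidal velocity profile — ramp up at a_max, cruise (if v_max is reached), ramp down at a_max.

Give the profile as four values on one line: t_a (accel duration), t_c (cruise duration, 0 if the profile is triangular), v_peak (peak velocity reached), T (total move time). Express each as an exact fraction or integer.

t_a=3 t_c=0 v_peak=12 T=6

v_max²/a_max = 18²/4 = 81
36 < 81 ⇒ no cruise
v_peak = √(36·4) = √144 = 12
t_a = 12/4 = 3; t_c = 0
T = 2·3 = 6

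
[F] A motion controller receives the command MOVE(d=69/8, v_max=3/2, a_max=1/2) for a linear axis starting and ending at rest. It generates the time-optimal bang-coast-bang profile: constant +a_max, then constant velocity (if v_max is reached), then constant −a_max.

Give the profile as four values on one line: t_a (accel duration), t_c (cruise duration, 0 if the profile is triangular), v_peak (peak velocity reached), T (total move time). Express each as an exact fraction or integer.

t_a=3 t_c=11/4 v_peak=3/2 T=35/4

(v_max)²/a_max = (3/2)²/(1/2) = 9/2
69/8 ≥ 9/2 so v_max reached
t_a = (3/2)/(1/2) = 3; v_peak = 3/2
d_cruise = 69/8 − 9/2 = 33/8; t_c = (33/8)/(3/2) = 11/4
T = 2·3 + 11/4 = 35/4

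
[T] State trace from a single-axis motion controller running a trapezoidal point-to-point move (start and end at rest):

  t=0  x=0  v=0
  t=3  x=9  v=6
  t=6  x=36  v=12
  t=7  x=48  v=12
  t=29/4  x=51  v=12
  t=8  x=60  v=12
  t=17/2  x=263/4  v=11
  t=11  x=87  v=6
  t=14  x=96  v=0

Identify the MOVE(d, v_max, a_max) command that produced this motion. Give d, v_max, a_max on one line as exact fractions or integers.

d=96 v_max=12 a_max=2

final state: t=14, x=96, v=0 → d = 96
a_max = (6−0)/(3−0) = 2
max v = 12 over t∈[6,8] → v_max = 12
check: 12·(6+2) = 96 ✓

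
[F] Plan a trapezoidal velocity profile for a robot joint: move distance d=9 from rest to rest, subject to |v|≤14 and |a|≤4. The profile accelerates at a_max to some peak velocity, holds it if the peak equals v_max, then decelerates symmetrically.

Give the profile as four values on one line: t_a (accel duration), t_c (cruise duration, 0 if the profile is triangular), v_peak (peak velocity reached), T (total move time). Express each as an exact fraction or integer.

t_a=3/2 t_c=0 v_peak=6 T=3

(v_max)²/a_max = 14²/4 = 49
9 < 49 so t_c = 0
v_peak = √(9·4) = √36 = 6
t_a = 6/4 = 3/2; t_c = 0
T = 2·3/2 = 3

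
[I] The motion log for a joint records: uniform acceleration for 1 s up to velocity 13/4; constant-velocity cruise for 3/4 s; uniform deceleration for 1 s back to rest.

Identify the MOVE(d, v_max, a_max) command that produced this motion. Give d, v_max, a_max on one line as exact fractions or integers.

a_max = (13/4)/1 = 13/4
d_a = ½·13/4·1 = 13/8; d_c = 13/4·3/4 = 39/16
d = 2·13/8 + 39/16 = 91/16
t_c = 3/4 > 0 so v_max = 13/4

d=91/16 v_max=13/4 a_max=13/4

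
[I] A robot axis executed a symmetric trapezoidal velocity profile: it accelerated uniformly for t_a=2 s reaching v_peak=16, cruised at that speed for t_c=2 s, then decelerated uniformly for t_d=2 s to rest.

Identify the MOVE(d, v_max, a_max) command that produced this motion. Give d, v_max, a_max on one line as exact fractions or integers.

d=64 v_max=16 a_max=8

a_max = 16/2 = 8
d_a = ½·16·2 = 16; d_c = 16·2 = 32
d = 2·16 + 32 = 64
t_c = 2 > 0 ⇒ limit active, v_max = 16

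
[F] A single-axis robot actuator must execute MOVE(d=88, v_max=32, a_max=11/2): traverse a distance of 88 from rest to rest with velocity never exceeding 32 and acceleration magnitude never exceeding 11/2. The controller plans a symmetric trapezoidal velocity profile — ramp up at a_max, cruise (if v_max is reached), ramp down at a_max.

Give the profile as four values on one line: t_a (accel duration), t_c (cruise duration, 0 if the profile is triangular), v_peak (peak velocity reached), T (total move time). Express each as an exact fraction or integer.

t_a=4 t_c=0 v_peak=22 T=8

(v_max)²/a_max = 32²/(11/2) = 2048/11
88 < 2048/11 ⇒ no cruise
v_peak = √(88·11/2) = √484 = 22
t_a = 22/(11/2) = 4; t_c = 0
T = 2·4 = 8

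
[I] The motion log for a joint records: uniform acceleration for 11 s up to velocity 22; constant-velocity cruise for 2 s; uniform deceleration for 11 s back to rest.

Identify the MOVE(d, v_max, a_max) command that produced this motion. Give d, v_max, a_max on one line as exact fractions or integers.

d=286 v_max=22 a_max=2

a_max = 22/11 = 2
d_a = ½·22·11 = 121; d_c = 22·2 = 44
d = 2·121 + 44 = 286
t_c = 2 > 0 ⇒ limit active, v_max = 22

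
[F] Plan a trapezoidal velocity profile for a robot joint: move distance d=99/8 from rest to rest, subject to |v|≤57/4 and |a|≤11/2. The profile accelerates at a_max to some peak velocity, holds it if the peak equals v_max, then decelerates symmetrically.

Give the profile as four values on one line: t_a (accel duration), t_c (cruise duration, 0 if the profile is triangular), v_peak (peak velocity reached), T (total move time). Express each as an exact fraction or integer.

t_a=3/2 t_c=0 v_peak=33/4 T=3

vₘ²/aₘ = (57/4)²/(11/2) = 3249/88
99/8 < 3249/88 → triangular
v_peak = √(99/8·11/2) = √(1089/16) = 33/4
t_a = (33/4)/(11/2) = 3/2; t_c = 0
T = 2·3/2 = 3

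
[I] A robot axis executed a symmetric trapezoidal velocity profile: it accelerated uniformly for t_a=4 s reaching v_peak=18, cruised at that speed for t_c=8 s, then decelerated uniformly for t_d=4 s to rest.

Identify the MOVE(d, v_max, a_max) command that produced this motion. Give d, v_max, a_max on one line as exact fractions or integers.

a_max = 18/4 = 9/2
d_a = ½·18·4 = 36; d_c = 18·8 = 144
d = 2·36 + 144 = 216
t_c = 8 > 0 so v_max = 18

d=216 v_max=18 a_max=9/2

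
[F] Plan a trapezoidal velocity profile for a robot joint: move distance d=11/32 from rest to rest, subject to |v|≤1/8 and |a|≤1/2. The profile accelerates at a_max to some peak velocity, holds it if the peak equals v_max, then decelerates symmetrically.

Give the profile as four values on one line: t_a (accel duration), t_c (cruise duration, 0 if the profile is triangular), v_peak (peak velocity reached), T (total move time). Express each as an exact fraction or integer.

v_max²/a_max = (1/8)²/(1/2) = 1/32
11/32 ≥ 1/32 → trapezoidal
t_a = (1/8)/(1/2) = 1/4; v_peak = 1/8
d_cruise = 11/32 − 1/32 = 5/16; t_c = (5/16)/(1/8) = 5/2
T = 2·1/4 + 5/2 = 3

t_a=1/4 t_c=5/2 v_peak=1/8 T=3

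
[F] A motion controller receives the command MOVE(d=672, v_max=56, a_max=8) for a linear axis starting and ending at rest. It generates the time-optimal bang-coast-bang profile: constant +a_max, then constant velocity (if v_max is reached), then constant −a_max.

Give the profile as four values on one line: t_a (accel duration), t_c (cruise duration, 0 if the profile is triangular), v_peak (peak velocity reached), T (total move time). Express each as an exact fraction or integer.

v_max²/a_max = 56²/8 = 392
672 ≥ 392 ⇒ cruise phase
t_a = 56/8 = 7; v_peak = 56
d_cruise = 672 − 392 = 280; t_c = 280/56 = 5
T = 2·7 + 5 = 19

t_a=7 t_c=5 v_peak=56 T=19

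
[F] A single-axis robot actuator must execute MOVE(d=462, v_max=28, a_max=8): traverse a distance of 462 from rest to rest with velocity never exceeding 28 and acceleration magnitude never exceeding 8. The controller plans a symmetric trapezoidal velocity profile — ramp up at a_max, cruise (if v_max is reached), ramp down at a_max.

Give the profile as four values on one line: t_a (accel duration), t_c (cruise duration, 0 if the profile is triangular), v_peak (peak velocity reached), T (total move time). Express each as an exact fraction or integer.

t_a=7/2 t_c=13 v_peak=28 T=20

v_max²/a_max = 28²/8 = 98
462 ≥ 98 so v_max reached
t_a = 28/8 = 7/2; v_peak = 28
d_cruise = 462 − 98 = 364; t_c = 364/28 = 13
T = 2·7/2 + 13 = 20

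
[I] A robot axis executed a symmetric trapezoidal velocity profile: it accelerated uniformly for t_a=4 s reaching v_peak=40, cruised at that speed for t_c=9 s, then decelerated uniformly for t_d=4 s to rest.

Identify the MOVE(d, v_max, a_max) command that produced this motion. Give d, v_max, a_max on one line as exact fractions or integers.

d=520 v_max=40 a_max=10

a_max = 40/4 = 10
d_a = ½·40·4 = 80; d_c = 40·9 = 360
d = 2·80 + 360 = 520
t_c = 9 > 0 so v_max = 40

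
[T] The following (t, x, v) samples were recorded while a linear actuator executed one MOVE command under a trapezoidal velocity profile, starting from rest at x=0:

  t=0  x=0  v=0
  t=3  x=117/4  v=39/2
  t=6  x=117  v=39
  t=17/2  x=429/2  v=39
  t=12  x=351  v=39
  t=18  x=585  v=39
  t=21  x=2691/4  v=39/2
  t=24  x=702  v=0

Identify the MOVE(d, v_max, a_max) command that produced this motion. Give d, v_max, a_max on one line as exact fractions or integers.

d=702 v_max=39 a_max=13/2

final state: t=24, x=702, v=0 → d = 702
a_max = (39/2−0)/(3−0) = 13/2
max v = 39 over t∈[6,18] → v_max = 39
check: 39·(6+12) = 702 ✓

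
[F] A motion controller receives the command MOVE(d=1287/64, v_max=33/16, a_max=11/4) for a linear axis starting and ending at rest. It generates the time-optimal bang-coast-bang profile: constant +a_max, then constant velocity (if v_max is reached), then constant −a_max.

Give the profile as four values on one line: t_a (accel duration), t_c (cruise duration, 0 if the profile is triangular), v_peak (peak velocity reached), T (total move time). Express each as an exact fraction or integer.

t_a=3/4 t_c=9 v_peak=33/16 T=21/2

vₘ²/aₘ = (33/16)²/(11/4) = 99/64
1287/64 ≥ 99/64 ⇒ cruise phase
t_a = (33/16)/(11/4) = 3/4; v_peak = 33/16
d_cruise = 1287/64 − 99/64 = 297/16; t_c = (297/16)/(33/16) = 9
T = 2·3/4 + 9 = 21/2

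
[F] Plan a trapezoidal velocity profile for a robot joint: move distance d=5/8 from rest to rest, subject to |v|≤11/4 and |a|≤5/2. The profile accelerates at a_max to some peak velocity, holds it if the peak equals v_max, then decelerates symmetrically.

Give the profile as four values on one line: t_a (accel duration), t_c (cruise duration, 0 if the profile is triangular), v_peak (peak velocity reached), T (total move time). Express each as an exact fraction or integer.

t_a=1/2 t_c=0 v_peak=5/4 T=1

v_max²/a_max = (11/4)²/(5/2) = 121/40
5/8 < 121/40 so t_c = 0
v_peak = √(5/8·5/2) = √(25/16) = 5/4
t_a = (5/4)/(5/2) = 1/2; t_c = 0
T = 2·1/2 = 1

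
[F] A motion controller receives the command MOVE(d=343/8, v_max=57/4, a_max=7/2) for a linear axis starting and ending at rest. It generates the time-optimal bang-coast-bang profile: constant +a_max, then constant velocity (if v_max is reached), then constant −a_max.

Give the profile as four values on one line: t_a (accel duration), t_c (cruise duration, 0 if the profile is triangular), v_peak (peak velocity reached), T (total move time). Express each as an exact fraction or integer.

t_a=7/2 t_c=0 v_peak=49/4 T=7

vₘ²/aₘ = (57/4)²/(7/2) = 3249/56
343/8 < 3249/56 → triangular
v_peak = √(343/8·7/2) = √(2401/16) = 49/4
t_a = (49/4)/(7/2) = 7/2; t_c = 0
T = 2·7/2 = 7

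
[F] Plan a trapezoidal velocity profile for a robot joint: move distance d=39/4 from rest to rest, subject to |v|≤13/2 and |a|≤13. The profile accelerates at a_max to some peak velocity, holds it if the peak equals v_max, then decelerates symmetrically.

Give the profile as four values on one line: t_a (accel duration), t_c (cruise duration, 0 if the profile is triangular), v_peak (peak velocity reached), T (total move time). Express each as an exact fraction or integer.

vₘ²/aₘ = (13/2)²/13 = 13/4
39/4 ≥ 13/4 ⇒ cruise phase
t_a = (13/2)/13 = 1/2; v_peak = 13/2
d_cruise = 39/4 − 13/4 = 13/2; t_c = (13/2)/(13/2) = 1
T = 2·1/2 + 1 = 2

t_a=1/2 t_c=1 v_peak=13/2 T=2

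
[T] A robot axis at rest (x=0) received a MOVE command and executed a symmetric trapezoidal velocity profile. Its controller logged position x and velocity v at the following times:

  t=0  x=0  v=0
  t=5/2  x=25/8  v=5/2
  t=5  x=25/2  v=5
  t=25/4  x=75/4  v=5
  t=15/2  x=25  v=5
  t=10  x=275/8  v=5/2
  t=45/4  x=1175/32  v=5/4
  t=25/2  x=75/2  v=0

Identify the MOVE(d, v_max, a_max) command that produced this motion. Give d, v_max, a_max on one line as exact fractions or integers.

d=75/2 v_max=5 a_max=1

final state: t=25/2, x=75/2, v=0 → d = 75/2
a_max = (5/2−0)/(5/2−0) = 1
max v = 5 over t∈[5,15/2] → v_max = 5
check: 5·(5+5/2) = 75/2 ✓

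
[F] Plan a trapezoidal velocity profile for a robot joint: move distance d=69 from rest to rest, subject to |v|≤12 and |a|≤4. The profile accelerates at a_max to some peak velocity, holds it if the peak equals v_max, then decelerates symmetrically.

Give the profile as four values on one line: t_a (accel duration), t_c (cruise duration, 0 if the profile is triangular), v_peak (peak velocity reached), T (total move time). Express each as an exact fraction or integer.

t_a=3 t_c=11/4 v_peak=12 T=35/4

vₘ²/aₘ = 12²/4 = 36
69 ≥ 36 so v_max reached
t_a = 12/4 = 3; v_peak = 12
d_cruise = 69 − 36 = 33; t_c = 33/12 = 11/4
T = 2·3 + 11/4 = 35/4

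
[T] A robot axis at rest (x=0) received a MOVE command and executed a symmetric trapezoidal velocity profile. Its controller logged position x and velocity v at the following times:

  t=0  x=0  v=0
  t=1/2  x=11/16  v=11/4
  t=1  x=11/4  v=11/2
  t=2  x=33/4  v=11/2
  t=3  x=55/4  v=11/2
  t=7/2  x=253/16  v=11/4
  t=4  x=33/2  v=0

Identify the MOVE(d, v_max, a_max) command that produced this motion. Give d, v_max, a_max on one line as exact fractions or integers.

d=33/2 v_max=11/2 a_max=11/2

final state: t=4, x=33/2, v=0 → d = 33/2
a_max = (11/4−0)/(1/2−0) = 11/2
max v = 11/2 over t∈[1,3] → v_max = 11/2
check: 11/2·(1+2) = 33/2 ✓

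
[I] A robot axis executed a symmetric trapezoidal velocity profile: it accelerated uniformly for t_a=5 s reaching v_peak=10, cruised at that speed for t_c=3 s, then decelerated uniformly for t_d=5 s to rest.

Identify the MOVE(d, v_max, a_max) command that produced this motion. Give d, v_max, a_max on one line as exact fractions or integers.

d=80 v_max=10 a_max=2

a_max = 10/5 = 2
d_a = ½·10·5 = 25; d_c = 10·3 = 30
d = 2·25 + 30 = 80
t_c = 3 > 0 ⇒ limit active, v_max = 10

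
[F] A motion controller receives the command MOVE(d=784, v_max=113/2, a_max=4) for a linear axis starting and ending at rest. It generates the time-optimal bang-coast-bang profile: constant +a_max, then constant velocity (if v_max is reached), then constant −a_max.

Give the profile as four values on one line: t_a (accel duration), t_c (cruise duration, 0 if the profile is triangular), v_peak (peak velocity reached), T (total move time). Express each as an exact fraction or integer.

v_max²/a_max = (113/2)²/4 = 12769/16
784 < 12769/16 ⇒ no cruise
v_peak = √(784·4) = √3136 = 56
t_a = 56/4 = 14; t_c = 0
T = 2·14 = 28

t_a=14 t_c=0 v_peak=56 T=28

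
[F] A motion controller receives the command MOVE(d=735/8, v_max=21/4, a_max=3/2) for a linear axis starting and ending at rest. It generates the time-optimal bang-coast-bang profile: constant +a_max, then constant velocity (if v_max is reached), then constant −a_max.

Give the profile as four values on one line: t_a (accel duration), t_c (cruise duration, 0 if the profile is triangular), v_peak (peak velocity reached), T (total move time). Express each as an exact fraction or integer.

v_max²/a_max = (21/4)²/(3/2) = 147/8
735/8 ≥ 147/8 ⇒ cruise phase
t_a = (21/4)/(3/2) = 7/2; v_peak = 21/4
d_cruise = 735/8 − 147/8 = 147/2; t_c = (147/2)/(21/4) = 14
T = 2·7/2 + 14 = 21

t_a=7/2 t_c=14 v_peak=21/4 T=21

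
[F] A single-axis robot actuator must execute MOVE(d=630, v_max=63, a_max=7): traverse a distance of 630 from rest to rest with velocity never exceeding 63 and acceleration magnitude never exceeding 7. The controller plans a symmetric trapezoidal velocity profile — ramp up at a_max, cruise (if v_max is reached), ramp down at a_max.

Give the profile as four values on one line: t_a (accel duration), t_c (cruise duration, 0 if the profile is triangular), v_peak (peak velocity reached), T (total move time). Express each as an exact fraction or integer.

t_a=9 t_c=1 v_peak=63 T=19

vₘ²/aₘ = 63²/7 = 567
630 ≥ 567 ⇒ cruise phase
t_a = 63/7 = 9; v_peak = 63
d_cruise = 630 − 567 = 63; t_c = 63/63 = 1
T = 2·9 + 1 = 19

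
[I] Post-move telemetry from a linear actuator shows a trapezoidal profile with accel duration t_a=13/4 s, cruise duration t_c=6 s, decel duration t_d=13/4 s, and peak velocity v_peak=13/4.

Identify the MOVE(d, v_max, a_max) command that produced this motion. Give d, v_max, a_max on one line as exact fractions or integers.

d=481/16 v_max=13/4 a_max=1

a_max = (13/4)/(13/4) = 1
d_a = ½·13/4·13/4 = 169/32; d_c = 13/4·6 = 39/2
d = 2·169/32 + 39/2 = 481/16
t_c = 6 > 0 → v_max = v_peak = 13/4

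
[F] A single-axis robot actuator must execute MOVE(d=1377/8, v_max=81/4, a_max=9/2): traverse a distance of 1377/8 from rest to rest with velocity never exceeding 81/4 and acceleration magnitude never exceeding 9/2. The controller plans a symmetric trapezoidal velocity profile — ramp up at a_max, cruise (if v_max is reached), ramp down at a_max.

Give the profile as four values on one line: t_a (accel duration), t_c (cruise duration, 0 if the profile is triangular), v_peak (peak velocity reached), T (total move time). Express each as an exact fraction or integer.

(v_max)²/a_max = (81/4)²/(9/2) = 729/8
1377/8 ≥ 729/8 so v_max reached
t_a = (81/4)/(9/2) = 9/2; v_peak = 81/4
d_cruise = 1377/8 − 729/8 = 81; t_c = 81/(81/4) = 4
T = 2·9/2 + 4 = 13

t_a=9/2 t_c=4 v_peak=81/4 T=13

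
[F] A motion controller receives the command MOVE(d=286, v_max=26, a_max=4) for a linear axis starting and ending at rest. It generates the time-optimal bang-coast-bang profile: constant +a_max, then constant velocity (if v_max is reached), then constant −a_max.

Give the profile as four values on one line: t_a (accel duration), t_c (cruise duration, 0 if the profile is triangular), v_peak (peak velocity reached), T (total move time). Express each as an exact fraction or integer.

v_max²/a_max = 26²/4 = 169
286 ≥ 169 ⇒ cruise phase
t_a = 26/4 = 13/2; v_peak = 26
d_cruise = 286 − 169 = 117; t_c = 117/26 = 9/2
T = 2·13/2 + 9/2 = 35/2

t_a=13/2 t_c=9/2 v_peak=26 T=35/2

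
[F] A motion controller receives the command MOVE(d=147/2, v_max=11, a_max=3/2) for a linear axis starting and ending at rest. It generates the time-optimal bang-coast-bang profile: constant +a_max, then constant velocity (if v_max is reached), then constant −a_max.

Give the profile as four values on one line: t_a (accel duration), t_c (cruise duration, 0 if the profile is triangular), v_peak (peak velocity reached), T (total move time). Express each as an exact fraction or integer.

t_a=7 t_c=0 v_peak=21/2 T=14

(v_max)²/a_max = 11²/(3/2) = 242/3
147/2 < 242/3 → triangular
v_peak = √(147/2·3/2) = √(441/4) = 21/2
t_a = (21/2)/(3/2) = 7; t_c = 0
T = 2·7 = 14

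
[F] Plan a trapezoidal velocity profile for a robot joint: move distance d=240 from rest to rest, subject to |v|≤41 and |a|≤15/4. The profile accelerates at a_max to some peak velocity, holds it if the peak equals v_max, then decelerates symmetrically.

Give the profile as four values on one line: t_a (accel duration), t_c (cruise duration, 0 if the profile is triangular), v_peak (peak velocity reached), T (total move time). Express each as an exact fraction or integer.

vₘ²/aₘ = 41²/(15/4) = 6724/15
240 < 6724/15 → triangular
v_peak = √(240·15/4) = √900 = 30
t_a = 30/(15/4) = 8; t_c = 0
T = 2·8 = 16

t_a=8 t_c=0 v_peak=30 T=16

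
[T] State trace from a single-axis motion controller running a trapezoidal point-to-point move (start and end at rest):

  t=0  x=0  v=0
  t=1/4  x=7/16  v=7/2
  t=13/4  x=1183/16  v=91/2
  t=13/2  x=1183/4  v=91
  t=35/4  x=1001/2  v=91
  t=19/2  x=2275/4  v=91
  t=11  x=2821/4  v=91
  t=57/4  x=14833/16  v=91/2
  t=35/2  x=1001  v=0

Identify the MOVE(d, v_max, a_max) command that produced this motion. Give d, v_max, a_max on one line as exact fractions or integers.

final state: t=35/2, x=1001, v=0 → d = 1001
a_max = (7/2−0)/(1/4−0) = 14
max v = 91 over t∈[13/2,11] → v_max = 91
check: 91·(13/2+9/2) = 1001 ✓

d=1001 v_max=91 a_max=14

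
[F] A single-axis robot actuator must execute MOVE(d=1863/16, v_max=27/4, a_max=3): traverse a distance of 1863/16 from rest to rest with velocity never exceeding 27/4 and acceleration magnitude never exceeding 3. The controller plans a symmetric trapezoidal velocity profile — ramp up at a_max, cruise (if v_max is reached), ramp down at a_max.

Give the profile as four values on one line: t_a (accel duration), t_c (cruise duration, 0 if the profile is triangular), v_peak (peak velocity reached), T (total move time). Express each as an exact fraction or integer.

t_a=9/4 t_c=15 v_peak=27/4 T=39/2

vₘ²/aₘ = (27/4)²/3 = 243/16
1863/16 ≥ 243/16 → trapezoidal
t_a = (27/4)/3 = 9/4; v_peak = 27/4
d_cruise = 1863/16 − 243/16 = 405/4; t_c = (405/4)/(27/4) = 15
T = 2·9/4 + 15 = 39/2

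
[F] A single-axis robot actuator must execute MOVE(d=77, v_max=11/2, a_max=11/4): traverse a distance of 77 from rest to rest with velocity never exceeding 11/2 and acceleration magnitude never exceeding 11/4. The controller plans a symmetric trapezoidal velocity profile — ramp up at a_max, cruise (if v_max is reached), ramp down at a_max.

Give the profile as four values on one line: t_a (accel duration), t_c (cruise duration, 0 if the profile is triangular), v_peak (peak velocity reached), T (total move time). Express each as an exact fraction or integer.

v_max²/a_max = (11/2)²/(11/4) = 11
77 ≥ 11 → trapezoidal
t_a = (11/2)/(11/4) = 2; v_peak = 11/2
d_cruise = 77 − 11 = 66; t_c = 66/(11/2) = 12
T = 2·2 + 12 = 16

t_a=2 t_c=12 v_peak=11/2 T=16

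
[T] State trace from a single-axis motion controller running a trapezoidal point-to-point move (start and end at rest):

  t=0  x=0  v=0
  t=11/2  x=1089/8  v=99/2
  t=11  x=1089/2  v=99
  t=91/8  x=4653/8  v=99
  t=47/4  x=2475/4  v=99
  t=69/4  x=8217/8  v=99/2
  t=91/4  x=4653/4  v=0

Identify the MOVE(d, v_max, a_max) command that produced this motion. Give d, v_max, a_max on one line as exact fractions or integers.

d=4653/4 v_max=99 a_max=9

final state: t=91/4, x=4653/4, v=0 → d = 4653/4
a_max = (99/2−0)/(11/2−0) = 9
max v = 99 over t∈[11,47/4] → v_max = 99
check: 99·(11+3/4) = 4653/4 ✓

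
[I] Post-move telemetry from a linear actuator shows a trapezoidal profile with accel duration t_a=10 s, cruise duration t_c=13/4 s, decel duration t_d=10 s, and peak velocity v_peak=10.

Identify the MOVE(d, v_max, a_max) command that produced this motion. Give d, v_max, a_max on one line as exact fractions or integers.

d=265/2 v_max=10 a_max=1

a_max = 10/10 = 1
d_a = ½·10·10 = 50; d_c = 10·13/4 = 65/2
d = 2·50 + 65/2 = 265/2
t_c = 13/4 > 0 ⇒ limit active, v_max = 10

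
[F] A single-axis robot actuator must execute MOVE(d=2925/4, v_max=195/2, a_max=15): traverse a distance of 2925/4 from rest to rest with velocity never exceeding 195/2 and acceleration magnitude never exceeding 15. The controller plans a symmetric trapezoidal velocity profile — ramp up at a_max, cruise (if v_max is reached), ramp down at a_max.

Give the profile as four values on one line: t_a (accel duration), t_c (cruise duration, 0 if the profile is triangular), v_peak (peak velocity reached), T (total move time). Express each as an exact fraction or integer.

t_a=13/2 t_c=1 v_peak=195/2 T=14

(v_max)²/a_max = (195/2)²/15 = 2535/4
2925/4 ≥ 2535/4 → trapezoidal
t_a = (195/2)/15 = 13/2; v_peak = 195/2
d_cruise = 2925/4 − 2535/4 = 195/2; t_c = (195/2)/(195/2) = 1
T = 2·13/2 + 1 = 14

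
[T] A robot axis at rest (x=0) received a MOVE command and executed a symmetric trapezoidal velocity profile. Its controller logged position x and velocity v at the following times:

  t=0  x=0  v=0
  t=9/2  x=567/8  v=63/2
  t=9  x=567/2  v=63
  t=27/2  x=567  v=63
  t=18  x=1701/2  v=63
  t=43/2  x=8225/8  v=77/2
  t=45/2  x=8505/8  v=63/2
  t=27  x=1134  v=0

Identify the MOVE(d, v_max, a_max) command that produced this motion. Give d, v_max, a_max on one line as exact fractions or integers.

d=1134 v_max=63 a_max=7

final state: t=27, x=1134, v=0 → d = 1134
a_max = (63/2−0)/(9/2−0) = 7
max v = 63 over t∈[9,18] → v_max = 63
check: 63·(9+9) = 1134 ✓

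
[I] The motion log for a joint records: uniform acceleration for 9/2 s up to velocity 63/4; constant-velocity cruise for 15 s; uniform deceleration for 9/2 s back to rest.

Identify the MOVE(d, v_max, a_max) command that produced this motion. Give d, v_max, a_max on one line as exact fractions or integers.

d=2457/8 v_max=63/4 a_max=7/2

a_max = (63/4)/(9/2) = 7/2
d_a = ½·63/4·9/2 = 567/16; d_c = 63/4·15 = 945/4
d = 2·567/16 + 945/4 = 2457/8
t_c = 15 > 0 ⇒ limit active, v_max = 63/4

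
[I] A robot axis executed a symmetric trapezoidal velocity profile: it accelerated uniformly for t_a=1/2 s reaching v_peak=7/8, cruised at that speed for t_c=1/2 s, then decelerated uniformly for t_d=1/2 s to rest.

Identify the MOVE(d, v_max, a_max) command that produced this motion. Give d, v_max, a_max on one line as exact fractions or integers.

d=7/8 v_max=7/8 a_max=7/4

a_max = (7/8)/(1/2) = 7/4
d_a = ½·7/8·1/2 = 7/32; d_c = 7/8·1/2 = 7/16
d = 2·7/32 + 7/16 = 7/8
t_c = 1/2 > 0 so v_max = 7/8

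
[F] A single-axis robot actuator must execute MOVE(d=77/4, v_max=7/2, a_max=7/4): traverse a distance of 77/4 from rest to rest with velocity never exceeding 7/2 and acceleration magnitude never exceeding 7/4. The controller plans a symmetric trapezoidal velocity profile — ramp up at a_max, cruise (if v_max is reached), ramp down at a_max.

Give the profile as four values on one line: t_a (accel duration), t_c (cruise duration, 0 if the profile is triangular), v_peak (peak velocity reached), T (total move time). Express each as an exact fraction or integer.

t_a=2 t_c=7/2 v_peak=7/2 T=15/2

(v_max)²/a_max = (7/2)²/(7/4) = 7
77/4 ≥ 7 → trapezoidal
t_a = (7/2)/(7/4) = 2; v_peak = 7/2
d_cruise = 77/4 − 7 = 49/4; t_c = (49/4)/(7/2) = 7/2
T = 2·2 + 7/2 = 15/2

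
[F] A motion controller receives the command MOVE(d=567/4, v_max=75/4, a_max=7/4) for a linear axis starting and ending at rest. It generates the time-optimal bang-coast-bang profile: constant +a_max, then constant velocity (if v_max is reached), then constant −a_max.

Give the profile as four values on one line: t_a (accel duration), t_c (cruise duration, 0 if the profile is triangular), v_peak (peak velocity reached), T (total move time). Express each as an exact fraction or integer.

vₘ²/aₘ = (75/4)²/(7/4) = 5625/28
567/4 < 5625/28 so t_c = 0
v_peak = √(567/4·7/4) = √(3969/16) = 63/4
t_a = (63/4)/(7/4) = 9; t_c = 0
T = 2·9 = 18

t_a=9 t_c=0 v_peak=63/4 T=18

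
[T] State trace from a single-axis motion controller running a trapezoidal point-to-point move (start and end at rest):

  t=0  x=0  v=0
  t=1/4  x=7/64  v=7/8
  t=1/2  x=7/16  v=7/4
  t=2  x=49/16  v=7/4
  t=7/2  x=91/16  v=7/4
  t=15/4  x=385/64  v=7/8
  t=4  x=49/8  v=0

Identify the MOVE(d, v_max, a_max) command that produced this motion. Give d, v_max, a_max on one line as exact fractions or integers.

d=49/8 v_max=7/4 a_max=7/2

final state: t=4, x=49/8, v=0 → d = 49/8
a_max = (7/8−0)/(1/4−0) = 7/2
max v = 7/4 over t∈[1/2,7/2] → v_max = 7/4
check: 7/4·(1/2+3) = 49/8 ✓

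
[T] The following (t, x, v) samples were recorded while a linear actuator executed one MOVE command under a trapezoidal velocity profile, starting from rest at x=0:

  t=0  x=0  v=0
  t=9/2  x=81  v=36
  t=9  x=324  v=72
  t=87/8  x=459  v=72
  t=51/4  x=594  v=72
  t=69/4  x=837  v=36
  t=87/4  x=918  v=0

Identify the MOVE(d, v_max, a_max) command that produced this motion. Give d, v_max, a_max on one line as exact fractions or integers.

d=918 v_max=72 a_max=8

final state: t=87/4, x=918, v=0 → d = 918
a_max = (36−0)/(9/2−0) = 8
max v = 72 over t∈[9,51/4] → v_max = 72
check: 72·(9+15/4) = 918 ✓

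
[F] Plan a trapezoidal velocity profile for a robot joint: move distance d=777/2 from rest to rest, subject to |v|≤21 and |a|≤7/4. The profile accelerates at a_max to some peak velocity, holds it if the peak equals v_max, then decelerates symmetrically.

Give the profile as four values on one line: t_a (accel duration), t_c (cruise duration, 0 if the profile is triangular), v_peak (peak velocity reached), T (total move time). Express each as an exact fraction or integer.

t_a=12 t_c=13/2 v_peak=21 T=61/2

(v_max)²/a_max = 21²/(7/4) = 252
777/2 ≥ 252 so v_max reached
t_a = 21/(7/4) = 12; v_peak = 21
d_cruise = 777/2 − 252 = 273/2; t_c = (273/2)/21 = 13/2
T = 2·12 + 13/2 = 61/2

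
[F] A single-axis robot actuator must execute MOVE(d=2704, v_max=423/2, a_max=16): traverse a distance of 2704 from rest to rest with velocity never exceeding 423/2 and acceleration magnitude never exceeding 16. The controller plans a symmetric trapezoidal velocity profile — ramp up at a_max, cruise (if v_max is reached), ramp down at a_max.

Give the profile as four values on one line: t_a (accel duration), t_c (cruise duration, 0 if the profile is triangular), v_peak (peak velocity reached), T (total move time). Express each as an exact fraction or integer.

t_a=13 t_c=0 v_peak=208 T=26

(v_max)²/a_max = (423/2)²/16 = 178929/64
2704 < 178929/64 → triangular
v_peak = √(2704·16) = √43264 = 208
t_a = 208/16 = 13; t_c = 0
T = 2·13 = 26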